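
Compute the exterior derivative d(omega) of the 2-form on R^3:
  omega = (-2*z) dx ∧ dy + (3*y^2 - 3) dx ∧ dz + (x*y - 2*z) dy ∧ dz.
d(omega) = (-5*y - 2) dx ∧ dy ∧ dz

For a 2-form omega = sum_{i<j} g_{ij} dx_i ∧ dx_j, the exterior derivative is
  d(omega) = sum_{i<j} d(g_{ij}) ∧ dx_i ∧ dx_j = sum_{i<j, k} (∂g_{ij}/∂x_k) dx_k ∧ dx_i ∧ dx_j.
Expand each term, using dx_k ∧ dx_i ∧ dx_j = sgn(permutation) dx_{(a)} ∧ dx_{(b)} ∧ dx_{(c)} with (a < b < c) sorted:
  d(-2*z) includes (∂/∂z)(-2*z) dz = (-2) dz, which multiplied by dx ∧ dy gives (-2) dx ∧ dy ∧ dz
  d(3*y^2 - 3) includes (∂/∂y)(3*y^2 - 3) dy = (6*y) dy, which multiplied by dx ∧ dz gives (-6*y) dx ∧ dy ∧ dz
  d(x*y - 2*z) includes (∂/∂x)(x*y - 2*z) dx = (y) dx, which multiplied by dy ∧ dz gives (y) dx ∧ dy ∧ dz
Collecting like 3-forms: d(omega) = (-5*y - 2) dx ∧ dy ∧ dz.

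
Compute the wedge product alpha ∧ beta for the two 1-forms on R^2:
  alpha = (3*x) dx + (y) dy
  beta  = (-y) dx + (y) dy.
alpha ∧ beta = (y*(3*x + y)) dx ∧ dy

Distribute the wedge, using dx_i ∧ dx_j = -dx_j ∧ dx_i and dx_i ∧ dx_i = 0. For each pair (i, j) with i < j, the coefficient of dx_i ∧ dx_j in alpha ∧ beta is (alpha_i * beta_j - alpha_j * beta_i). Collecting: alpha ∧ beta = (y*(3*x + y)) dx ∧ dy.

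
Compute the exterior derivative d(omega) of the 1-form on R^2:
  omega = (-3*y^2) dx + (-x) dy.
d(omega) = (6*y - 1) dx ∧ dy

For a 1-form omega = sum_i f_i dx_i, the exterior derivative is
  d(omega) = sum_{i < j} (∂f_j/∂x_i - ∂f_i/∂x_j) dx_i ∧ dx_j.
  coefficient of dx ∧ dy: ∂f_2/∂x - ∂f_1/∂y = ∂(-x)/∂x - ∂(-3*y^2)/∂y = 6*y - 1
Assembling: d(omega) = (6*y - 1) dx ∧ dy.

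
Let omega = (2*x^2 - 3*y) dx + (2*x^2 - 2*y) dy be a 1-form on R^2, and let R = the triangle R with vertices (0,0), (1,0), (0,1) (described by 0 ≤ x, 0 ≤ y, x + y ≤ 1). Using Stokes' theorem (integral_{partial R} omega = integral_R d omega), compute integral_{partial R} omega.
integral_(partial R) omega = 13/6

Stokes: integral_partial_R omega = integral_R d omega with d omega = (∂Q/∂x - ∂P/∂y) dx ∧ dy.
  ∂Q/∂x = 4*x
  ∂P/∂y = -3
  integrand = ∂Q/∂x - ∂P/∂y = 4*x + 3.
Integrating over R: integral_0^1 integral_0^{1-x} (4*x + 3) dy dx = 13/6.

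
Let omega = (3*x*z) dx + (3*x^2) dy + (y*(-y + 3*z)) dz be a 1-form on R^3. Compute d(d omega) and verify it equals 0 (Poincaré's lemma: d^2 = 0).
d(d omega) = 0

Step 1: d omega = sum_{i<j} (∂f_j/∂x_i - ∂f_i/∂x_j) dx_i ∧ dx_j:
  coeff of dx ∧ dy: 6*x
  coeff of dx ∧ dz: -3*x
  coeff of dy ∧ dz: -2*y + 3*z
Step 2: Apply d again to each 2-form coefficient. The only possible 3-form in R^3 is dx ∧ dy ∧ dz, with coefficient
  ∂(coeff of dy∧dz)/∂x - ∂(coeff of dx∧dz)/∂y + ∂(coeff of dx∧dy)/∂z
  = ∂/∂x (-2*y + 3*z) - ∂/∂y (-3*x) + ∂/∂z (6*x).
Each of these terms simplifies to sums of mixed partials that cancel in pairs. The result is 0 (by equality of mixed partials for smooth functions — Schwarz / Clairaut).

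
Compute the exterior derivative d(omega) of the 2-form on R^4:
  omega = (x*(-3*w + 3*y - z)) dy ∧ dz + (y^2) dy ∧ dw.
d(omega) = (-3*w + 3*y - z) dx ∧ dy ∧ dz + (-3*x) dy ∧ dz ∧ dw

For a 2-form omega = sum_{i<j} g_{ij} dx_i ∧ dx_j, the exterior derivative is
  d(omega) = sum_{i<j} d(g_{ij}) ∧ dx_i ∧ dx_j = sum_{i<j, k} (∂g_{ij}/∂x_k) dx_k ∧ dx_i ∧ dx_j.
Expand each term, using dx_k ∧ dx_i ∧ dx_j = sgn(permutation) dx_{(a)} ∧ dx_{(b)} ∧ dx_{(c)} with (a < b < c) sorted:
  d(x*(-3*w + 3*y - z)) includes (∂/∂x)(x*(-3*w + 3*y - z)) dx = (-3*w + 3*y - z) dx, which multiplied by dy ∧ dz gives (-3*w + 3*y - z) dx ∧ dy ∧ dz
  d(x*(-3*w + 3*y - z)) includes (∂/∂w)(x*(-3*w + 3*y - z)) dw = (-3*x) dw, which multiplied by dy ∧ dz gives (-3*x) dy ∧ dz ∧ dw
Collecting like 3-forms: d(omega) = (-3*w + 3*y - z) dx ∧ dy ∧ dz + (-3*x) dy ∧ dz ∧ dw.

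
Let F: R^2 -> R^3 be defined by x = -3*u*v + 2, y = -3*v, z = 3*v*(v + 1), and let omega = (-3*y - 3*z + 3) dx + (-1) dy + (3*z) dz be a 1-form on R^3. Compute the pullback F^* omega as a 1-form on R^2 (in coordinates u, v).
F^* omega = (27*v^3 - 9*v) du + (27*u*v^2 - 9*u + 54*v^3 + 81*v^2 + 27*v + 3) dv

Using F^*(f dg) = (f ∘ F) d(g ∘ F), substitute each coordinate x_i by F_i(u, v) in f_i, and replace dx_i by d F_i = (∂F_i/∂u) du + (∂F_i/∂v) dv.
  For the x component: f_1(F) = 3 - 9*v^2; d F_1 = (-3*v) du + (-3*u) dv
  For the y component: f_2(F) = -1; d F_2 = (0) du + (-3) dv
  For the z component: f_3(F) = 9*v*(v + 1); d F_3 = (0) du + (6*v + 3) dv
Combining and collecting du, dv coefficients:
  coeff of du: 27*v^3 - 9*v
  coeff of dv: 27*u*v^2 - 9*u + 54*v^3 + 81*v^2 + 27*v + 3
F^* omega = (27*v^3 - 9*v) du + (27*u*v^2 - 9*u + 54*v^3 + 81*v^2 + 27*v + 3) dv.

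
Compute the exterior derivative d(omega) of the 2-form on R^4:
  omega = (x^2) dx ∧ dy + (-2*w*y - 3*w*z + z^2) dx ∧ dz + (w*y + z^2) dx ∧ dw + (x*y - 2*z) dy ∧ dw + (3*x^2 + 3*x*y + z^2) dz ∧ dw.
d(omega) = (2*w) dx ∧ dy ∧ dz + (6*x + y - 5*z) dx ∧ dz ∧ dw + (-w + y) dx ∧ dy ∧ dw + (3*x + 2) dy ∧ dz ∧ dw

For a 2-form omega = sum_{i<j} g_{ij} dx_i ∧ dx_j, the exterior derivative is
  d(omega) = sum_{i<j} d(g_{ij}) ∧ dx_i ∧ dx_j = sum_{i<j, k} (∂g_{ij}/∂x_k) dx_k ∧ dx_i ∧ dx_j.
Expand each term, using dx_k ∧ dx_i ∧ dx_j = sgn(permutation) dx_{(a)} ∧ dx_{(b)} ∧ dx_{(c)} with (a < b < c) sorted:
  d(-2*w*y - 3*w*z + z^2) includes (∂/∂y)(-2*w*y - 3*w*z + z^2) dy = (-2*w) dy, which multiplied by dx ∧ dz gives (2*w) dx ∧ dy ∧ dz
  d(-2*w*y - 3*w*z + z^2) includes (∂/∂w)(-2*w*y - 3*w*z + z^2) dw = (-2*y - 3*z) dw, which multiplied by dx ∧ dz gives (-2*y - 3*z) dx ∧ dz ∧ dw
  d(w*y + z^2) includes (∂/∂y)(w*y + z^2) dy = (w) dy, which multiplied by dx ∧ dw gives (-w) dx ∧ dy ∧ dw
  d(w*y + z^2) includes (∂/∂z)(w*y + z^2) dz = (2*z) dz, which multiplied by dx ∧ dw gives (-2*z) dx ∧ dz ∧ dw
  d(x*y - 2*z) includes (∂/∂x)(x*y - 2*z) dx = (y) dx, which multiplied by dy ∧ dw gives (y) dx ∧ dy ∧ dw
  d(x*y - 2*z) includes (∂/∂z)(x*y - 2*z) dz = (-2) dz, which multiplied by dy ∧ dw gives (2) dy ∧ dz ∧ dw
  d(3*x^2 + 3*x*y + z^2) includes (∂/∂x)(3*x^2 + 3*x*y + z^2) dx = (6*x + 3*y) dx, which multiplied by dz ∧ dw gives (6*x + 3*y) dx ∧ dz ∧ dw
  d(3*x^2 + 3*x*y + z^2) includes (∂/∂y)(3*x^2 + 3*x*y + z^2) dy = (3*x) dy, which multiplied by dz ∧ dw gives (3*x) dy ∧ dz ∧ dw
Collecting like 3-forms: d(omega) = (2*w) dx ∧ dy ∧ dz + (6*x + y - 5*z) dx ∧ dz ∧ dw + (-w + y) dx ∧ dy ∧ dw + (3*x + 2) dy ∧ dz ∧ dw.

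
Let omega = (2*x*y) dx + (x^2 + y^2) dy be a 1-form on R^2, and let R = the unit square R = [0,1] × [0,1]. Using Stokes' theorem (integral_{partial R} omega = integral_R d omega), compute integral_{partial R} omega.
integral_(partial R) omega = 0

Stokes: integral_partial_R omega = integral_R d omega with d omega = (∂Q/∂x - ∂P/∂y) dx ∧ dy.
  ∂Q/∂x = 2*x
  ∂P/∂y = 2*x
  integrand = ∂Q/∂x - ∂P/∂y = 0.
Integrating over R: integral_0^1 integral_0^1 (0) dx dy = 0.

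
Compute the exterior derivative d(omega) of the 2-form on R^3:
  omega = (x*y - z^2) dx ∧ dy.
d(omega) = (-2*z) dx ∧ dy ∧ dz

For a 2-form omega = sum_{i<j} g_{ij} dx_i ∧ dx_j, the exterior derivative is
  d(omega) = sum_{i<j} d(g_{ij}) ∧ dx_i ∧ dx_j = sum_{i<j, k} (∂g_{ij}/∂x_k) dx_k ∧ dx_i ∧ dx_j.
Expand each term, using dx_k ∧ dx_i ∧ dx_j = sgn(permutation) dx_{(a)} ∧ dx_{(b)} ∧ dx_{(c)} with (a < b < c) sorted:
  d(x*y - z^2) includes (∂/∂z)(x*y - z^2) dz = (-2*z) dz, which multiplied by dx ∧ dy gives (-2*z) dx ∧ dy ∧ dz
Collecting like 3-forms: d(omega) = (-2*z) dx ∧ dy ∧ dz.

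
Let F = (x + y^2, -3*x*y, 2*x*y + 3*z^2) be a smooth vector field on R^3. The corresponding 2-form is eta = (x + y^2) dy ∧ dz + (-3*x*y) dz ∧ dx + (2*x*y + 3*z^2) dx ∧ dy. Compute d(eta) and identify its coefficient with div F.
d(eta) = (-3*x + 6*z + 1) dx ∧ dy ∧ dz; div F = -3*x + 6*z + 1

For a 2-form in R^3 of the form above, applying d gives a 3-form with coefficient ∂P/∂x + ∂Q/∂y + ∂R/∂z:
  ∂P/∂x = 1
  ∂Q/∂y = -3*x
  ∂R/∂z = 6*z
Sum = -3*x + 6*z + 1, which is exactly div F.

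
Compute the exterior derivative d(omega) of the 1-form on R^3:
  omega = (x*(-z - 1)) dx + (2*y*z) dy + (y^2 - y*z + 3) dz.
d(omega) = (x) dx ∧ dz + (-z) dy ∧ dz

For a 1-form omega = sum_i f_i dx_i, the exterior derivative is
  d(omega) = sum_{i < j} (∂f_j/∂x_i - ∂f_i/∂x_j) dx_i ∧ dx_j.
  coefficient of dx ∧ dz: ∂f_3/∂x - ∂f_1/∂z = ∂(y^2 - y*z + 3)/∂x - ∂(x*(-z - 1))/∂z = x
  coefficient of dy ∧ dz: ∂f_3/∂y - ∂f_2/∂z = ∂(y^2 - y*z + 3)/∂y - ∂(2*y*z)/∂z = -z
Assembling: d(omega) = (x) dx ∧ dz + (-z) dy ∧ dz.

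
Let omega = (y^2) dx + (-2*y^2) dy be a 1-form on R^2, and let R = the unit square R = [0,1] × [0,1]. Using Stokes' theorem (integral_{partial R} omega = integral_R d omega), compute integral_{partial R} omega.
integral_(partial R) omega = -1

Stokes: integral_partial_R omega = integral_R d omega with d omega = (∂Q/∂x - ∂P/∂y) dx ∧ dy.
  ∂Q/∂x = 0
  ∂P/∂y = 2*y
  integrand = ∂Q/∂x - ∂P/∂y = -2*y.
Integrating over R: integral_0^1 integral_0^1 (-2*y) dx dy = -1.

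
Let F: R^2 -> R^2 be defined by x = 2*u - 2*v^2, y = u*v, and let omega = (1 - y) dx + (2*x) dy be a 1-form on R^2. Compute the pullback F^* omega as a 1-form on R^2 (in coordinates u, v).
F^* omega = (2*u*v - 4*v^3 + 2) du + (4*u^2 - 4*v) dv

Using F^*(f dg) = (f ∘ F) d(g ∘ F), substitute each coordinate x_i by F_i(u, v) in f_i, and replace dx_i by d F_i = (∂F_i/∂u) du + (∂F_i/∂v) dv.
  For the x component: f_1(F) = -u*v + 1; d F_1 = (2) du + (-4*v) dv
  For the y component: f_2(F) = 4*u - 4*v^2; d F_2 = (v) du + (u) dv
Combining and collecting du, dv coefficients:
  coeff of du: 2*u*v - 4*v^3 + 2
  coeff of dv: 4*u^2 - 4*v
F^* omega = (2*u*v - 4*v^3 + 2) du + (4*u^2 - 4*v) dv.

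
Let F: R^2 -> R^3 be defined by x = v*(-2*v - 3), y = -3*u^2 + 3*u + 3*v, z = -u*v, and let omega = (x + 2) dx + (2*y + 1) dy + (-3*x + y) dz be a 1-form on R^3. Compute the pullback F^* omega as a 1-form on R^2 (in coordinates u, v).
F^* omega = (36*u^3 + 3*u^2*v - 54*u^2 - 39*u*v + 12*u - 6*v^3 - 12*v^2 + 18*v + 3) du + (3*u^3 - 21*u^2 - 6*u*v^2 - 12*u*v + 18*u + 8*v^3 + 18*v^2 + 19*v - 3) dv

Using F^*(f dg) = (f ∘ F) d(g ∘ F), substitute each coordinate x_i by F_i(u, v) in f_i, and replace dx_i by d F_i = (∂F_i/∂u) du + (∂F_i/∂v) dv.
  For the x component: f_1(F) = -2*v^2 - 3*v + 2; d F_1 = (0) du + (-4*v - 3) dv
  For the y component: f_2(F) = -6*u^2 + 6*u + 6*v + 1; d F_2 = (3 - 6*u) du + (3) dv
  For the z component: f_3(F) = -3*u^2 + 3*u + 6*v^2 + 12*v; d F_3 = (-v) du + (-u) dv
Combining and collecting du, dv coefficients:
  coeff of du: 36*u^3 + 3*u^2*v - 54*u^2 - 39*u*v + 12*u - 6*v^3 - 12*v^2 + 18*v + 3
  coeff of dv: 3*u^3 - 21*u^2 - 6*u*v^2 - 12*u*v + 18*u + 8*v^3 + 18*v^2 + 19*v - 3
F^* omega = (36*u^3 + 3*u^2*v - 54*u^2 - 39*u*v + 12*u - 6*v^3 - 12*v^2 + 18*v + 3) du + (3*u^3 - 21*u^2 - 6*u*v^2 - 12*u*v + 18*u + 8*v^3 + 18*v^2 + 19*v - 3) dv.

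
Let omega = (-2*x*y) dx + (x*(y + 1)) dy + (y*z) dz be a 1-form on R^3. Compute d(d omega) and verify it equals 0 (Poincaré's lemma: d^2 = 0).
d(d omega) = 0

Step 1: d omega = sum_{i<j} (∂f_j/∂x_i - ∂f_i/∂x_j) dx_i ∧ dx_j:
  coeff of dx ∧ dy: 2*x + y + 1
  coeff of dx ∧ dz: 0
  coeff of dy ∧ dz: z
Step 2: Apply d again to each 2-form coefficient. The only possible 3-form in R^3 is dx ∧ dy ∧ dz, with coefficient
  ∂(coeff of dy∧dz)/∂x - ∂(coeff of dx∧dz)/∂y + ∂(coeff of dx∧dy)/∂z
  = ∂/∂x (z) - ∂/∂y (0) + ∂/∂z (2*x + y + 1).
Each of these terms simplifies to sums of mixed partials that cancel in pairs. The result is 0 (by equality of mixed partials for smooth functions — Schwarz / Clairaut).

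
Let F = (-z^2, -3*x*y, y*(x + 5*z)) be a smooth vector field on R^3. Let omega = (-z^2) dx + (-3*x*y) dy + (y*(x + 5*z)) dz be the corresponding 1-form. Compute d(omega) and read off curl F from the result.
d(omega) = (x + 5*z) dy ∧ dz + (-y - 2*z) dz ∧ dx + (-3*y) dx ∧ dy; curl F = (x + 5*z, -y - 2*z, -3*y)

d omega = sum_{i<j} (∂f_j/∂x_i - ∂f_i/∂x_j) dx_i ∧ dx_j. Under the identification (dy ∧ dz, dz ∧ dx, dx ∧ dy) ↔ (e_x, e_y, e_z), the coefficients are exactly the components of curl F. Compute:
  ∂R/∂y - ∂Q/∂z = (x + 5*z) - (0) = x + 5*z
  ∂P/∂z - ∂R/∂x = (-2*z) - (y) = -y - 2*z
  ∂Q/∂x - ∂P/∂y = (-3*y) - (0) = -3*y.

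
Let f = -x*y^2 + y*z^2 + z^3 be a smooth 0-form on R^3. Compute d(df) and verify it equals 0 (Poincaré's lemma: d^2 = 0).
d(df) = 0

Step 1: df = sum_i (∂f/∂x_i) dx_i = (-y^2) dx + (-2*x*y + z^2) dy + (z*(2*y + 3*z)) dz.
Step 2: Apply d again. Using the 1-form formula, the coefficient of dx ∧ dy in d(df) is ∂^2 f/∂x ∂y - ∂^2 f/∂y ∂x = (-2*y) - (-2*y) = 0 (equality of mixed partials for smooth f).
Similarly for dx ∧ dz and dy ∧ dz — all coefficients vanish. So d(df) = 0.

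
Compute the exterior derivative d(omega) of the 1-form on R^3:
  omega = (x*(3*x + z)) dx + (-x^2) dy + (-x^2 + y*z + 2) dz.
d(omega) = (-2*x) dx ∧ dy + (-3*x) dx ∧ dz + (z) dy ∧ dz

For a 1-form omega = sum_i f_i dx_i, the exterior derivative is
  d(omega) = sum_{i < j} (∂f_j/∂x_i - ∂f_i/∂x_j) dx_i ∧ dx_j.
  coefficient of dx ∧ dy: ∂f_2/∂x - ∂f_1/∂y = ∂(-x^2)/∂x - ∂(x*(3*x + z))/∂y = -2*x
  coefficient of dx ∧ dz: ∂f_3/∂x - ∂f_1/∂z = ∂(-x^2 + y*z + 2)/∂x - ∂(x*(3*x + z))/∂z = -3*x
  coefficient of dy ∧ dz: ∂f_3/∂y - ∂f_2/∂z = ∂(-x^2 + y*z + 2)/∂y - ∂(-x^2)/∂z = z
Assembling: d(omega) = (-2*x) dx ∧ dy + (-3*x) dx ∧ dz + (z) dy ∧ dz.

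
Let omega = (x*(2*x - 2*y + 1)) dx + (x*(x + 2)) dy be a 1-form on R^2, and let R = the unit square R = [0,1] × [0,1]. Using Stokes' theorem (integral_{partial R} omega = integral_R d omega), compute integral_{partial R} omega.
integral_(partial R) omega = 4

Stokes: integral_partial_R omega = integral_R d omega with d omega = (∂Q/∂x - ∂P/∂y) dx ∧ dy.
  ∂Q/∂x = 2*x + 2
  ∂P/∂y = -2*x
  integrand = ∂Q/∂x - ∂P/∂y = 4*x + 2.
Integrating over R: integral_0^1 integral_0^1 (4*x + 2) dx dy = 4.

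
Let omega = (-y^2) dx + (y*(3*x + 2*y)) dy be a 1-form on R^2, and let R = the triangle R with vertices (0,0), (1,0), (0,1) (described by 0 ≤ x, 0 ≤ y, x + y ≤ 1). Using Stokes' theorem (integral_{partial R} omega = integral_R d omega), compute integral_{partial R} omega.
integral_(partial R) omega = 5/6

Stokes: integral_partial_R omega = integral_R d omega with d omega = (∂Q/∂x - ∂P/∂y) dx ∧ dy.
  ∂Q/∂x = 3*y
  ∂P/∂y = -2*y
  integrand = ∂Q/∂x - ∂P/∂y = 5*y.
Integrating over R: integral_0^1 integral_0^{1-x} (5*y) dy dx = 5/6.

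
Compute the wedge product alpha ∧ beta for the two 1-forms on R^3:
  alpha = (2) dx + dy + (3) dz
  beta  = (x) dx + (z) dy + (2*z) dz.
alpha ∧ beta = (-x + 2*z) dx ∧ dy + (-3*x + 4*z) dx ∧ dz + (-z) dy ∧ dz

Distribute the wedge, using dx_i ∧ dx_j = -dx_j ∧ dx_i and dx_i ∧ dx_i = 0. For each pair (i, j) with i < j, the coefficient of dx_i ∧ dx_j in alpha ∧ beta is (alpha_i * beta_j - alpha_j * beta_i). Collecting: alpha ∧ beta = (-x + 2*z) dx ∧ dy + (-3*x + 4*z) dx ∧ dz + (-z) dy ∧ dz.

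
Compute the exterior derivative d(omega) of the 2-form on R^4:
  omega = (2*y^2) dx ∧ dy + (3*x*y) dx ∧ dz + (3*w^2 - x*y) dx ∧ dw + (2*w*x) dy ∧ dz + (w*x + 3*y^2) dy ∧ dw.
d(omega) = (2*w - 3*x) dx ∧ dy ∧ dz + (w + x) dx ∧ dy ∧ dw + (2*x) dy ∧ dz ∧ dw

For a 2-form omega = sum_{i<j} g_{ij} dx_i ∧ dx_j, the exterior derivative is
  d(omega) = sum_{i<j} d(g_{ij}) ∧ dx_i ∧ dx_j = sum_{i<j, k} (∂g_{ij}/∂x_k) dx_k ∧ dx_i ∧ dx_j.
Expand each term, using dx_k ∧ dx_i ∧ dx_j = sgn(permutation) dx_{(a)} ∧ dx_{(b)} ∧ dx_{(c)} with (a < b < c) sorted:
  d(3*x*y) includes (∂/∂y)(3*x*y) dy = (3*x) dy, which multiplied by dx ∧ dz gives (-3*x) dx ∧ dy ∧ dz
  d(3*w^2 - x*y) includes (∂/∂y)(3*w^2 - x*y) dy = (-x) dy, which multiplied by dx ∧ dw gives (x) dx ∧ dy ∧ dw
  d(2*w*x) includes (∂/∂x)(2*w*x) dx = (2*w) dx, which multiplied by dy ∧ dz gives (2*w) dx ∧ dy ∧ dz
  d(2*w*x) includes (∂/∂w)(2*w*x) dw = (2*x) dw, which multiplied by dy ∧ dz gives (2*x) dy ∧ dz ∧ dw
  d(w*x + 3*y^2) includes (∂/∂x)(w*x + 3*y^2) dx = (w) dx, which multiplied by dy ∧ dw gives (w) dx ∧ dy ∧ dw
Collecting like 3-forms: d(omega) = (2*w - 3*x) dx ∧ dy ∧ dz + (w + x) dx ∧ dy ∧ dw + (2*x) dy ∧ dz ∧ dw.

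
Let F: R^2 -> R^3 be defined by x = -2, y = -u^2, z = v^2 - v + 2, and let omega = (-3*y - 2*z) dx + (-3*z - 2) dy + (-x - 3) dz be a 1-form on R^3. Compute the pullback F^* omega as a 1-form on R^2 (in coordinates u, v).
F^* omega = (2*u*(3*v^2 - 3*v + 8)) du + (1 - 2*v) dv

Using F^*(f dg) = (f ∘ F) d(g ∘ F), substitute each coordinate x_i by F_i(u, v) in f_i, and replace dx_i by d F_i = (∂F_i/∂u) du + (∂F_i/∂v) dv.
  For the x component: f_1(F) = 3*u^2 - 2*v^2 + 2*v - 4; d F_1 = (0) du + (0) dv
  For the y component: f_2(F) = -3*v^2 + 3*v - 8; d F_2 = (-2*u) du + (0) dv
  For the z component: f_3(F) = -1; d F_3 = (0) du + (2*v - 1) dv
Combining and collecting du, dv coefficients:
  coeff of du: 2*u*(3*v^2 - 3*v + 8)
  coeff of dv: 1 - 2*v
F^* omega = (2*u*(3*v^2 - 3*v + 8)) du + (1 - 2*v) dv.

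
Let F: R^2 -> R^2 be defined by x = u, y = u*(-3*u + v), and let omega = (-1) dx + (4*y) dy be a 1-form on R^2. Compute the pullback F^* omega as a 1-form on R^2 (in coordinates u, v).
F^* omega = (72*u^3 - 36*u^2*v + 4*u*v^2 - 1) du + (4*u^2*(-3*u + v)) dv

Using F^*(f dg) = (f ∘ F) d(g ∘ F), substitute each coordinate x_i by F_i(u, v) in f_i, and replace dx_i by d F_i = (∂F_i/∂u) du + (∂F_i/∂v) dv.
  For the x component: f_1(F) = -1; d F_1 = (1) du + (0) dv
  For the y component: f_2(F) = 4*u*(-3*u + v); d F_2 = (-6*u + v) du + (u) dv
Combining and collecting du, dv coefficients:
  coeff of du: 72*u^3 - 36*u^2*v + 4*u*v^2 - 1
  coeff of dv: 4*u^2*(-3*u + v)
F^* omega = (72*u^3 - 36*u^2*v + 4*u*v^2 - 1) du + (4*u^2*(-3*u + v)) dv.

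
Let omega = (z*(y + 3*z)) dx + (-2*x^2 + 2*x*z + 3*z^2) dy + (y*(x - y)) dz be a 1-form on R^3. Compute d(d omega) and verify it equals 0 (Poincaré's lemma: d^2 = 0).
d(d omega) = 0

Step 1: d omega = sum_{i<j} (∂f_j/∂x_i - ∂f_i/∂x_j) dx_i ∧ dx_j:
  coeff of dx ∧ dy: -4*x + z
  coeff of dx ∧ dz: -6*z
  coeff of dy ∧ dz: -x - 2*y - 6*z
Step 2: Apply d again to each 2-form coefficient. The only possible 3-form in R^3 is dx ∧ dy ∧ dz, with coefficient
  ∂(coeff of dy∧dz)/∂x - ∂(coeff of dx∧dz)/∂y + ∂(coeff of dx∧dy)/∂z
  = ∂/∂x (-x - 2*y - 6*z) - ∂/∂y (-6*z) + ∂/∂z (-4*x + z).
Each of these terms simplifies to sums of mixed partials that cancel in pairs. The result is 0 (by equality of mixed partials for smooth functions — Schwarz / Clairaut).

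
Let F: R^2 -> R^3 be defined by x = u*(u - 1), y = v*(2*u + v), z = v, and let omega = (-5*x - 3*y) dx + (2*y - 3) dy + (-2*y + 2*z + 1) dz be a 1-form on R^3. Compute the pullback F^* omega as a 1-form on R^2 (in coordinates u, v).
F^* omega = (-10*u^3 - 12*u^2*v + 15*u^2 + 2*u*v^2 + 6*u*v - 5*u + 4*v^3 + 3*v^2 - 6*v) du + (8*u^2*v + 12*u*v^2 - 4*u*v - 6*u + 4*v^3 - 2*v^2 - 4*v + 1) dv

Using F^*(f dg) = (f ∘ F) d(g ∘ F), substitute each coordinate x_i by F_i(u, v) in f_i, and replace dx_i by d F_i = (∂F_i/∂u) du + (∂F_i/∂v) dv.
  For the x component: f_1(F) = -5*u^2 - 6*u*v + 5*u - 3*v^2; d F_1 = (2*u - 1) du + (0) dv
  For the y component: f_2(F) = 4*u*v + 2*v^2 - 3; d F_2 = (2*v) du + (2*u + 2*v) dv
  For the z component: f_3(F) = -4*u*v - 2*v^2 + 2*v + 1; d F_3 = (0) du + (1) dv
Combining and collecting du, dv coefficients:
  coeff of du: -10*u^3 - 12*u^2*v + 15*u^2 + 2*u*v^2 + 6*u*v - 5*u + 4*v^3 + 3*v^2 - 6*v
  coeff of dv: 8*u^2*v + 12*u*v^2 - 4*u*v - 6*u + 4*v^3 - 2*v^2 - 4*v + 1
F^* omega = (-10*u^3 - 12*u^2*v + 15*u^2 + 2*u*v^2 + 6*u*v - 5*u + 4*v^3 + 3*v^2 - 6*v) du + (8*u^2*v + 12*u*v^2 - 4*u*v - 6*u + 4*v^3 - 2*v^2 - 4*v + 1) dv.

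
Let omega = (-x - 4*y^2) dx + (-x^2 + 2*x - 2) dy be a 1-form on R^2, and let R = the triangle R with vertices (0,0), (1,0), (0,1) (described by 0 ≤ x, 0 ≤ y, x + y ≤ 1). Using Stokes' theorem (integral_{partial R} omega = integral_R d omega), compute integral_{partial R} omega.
integral_(partial R) omega = 2

Stokes: integral_partial_R omega = integral_R d omega with d omega = (∂Q/∂x - ∂P/∂y) dx ∧ dy.
  ∂Q/∂x = 2 - 2*x
  ∂P/∂y = -8*y
  integrand = ∂Q/∂x - ∂P/∂y = -2*x + 8*y + 2.
Integrating over R: integral_0^1 integral_0^{1-x} (-2*x + 8*y + 2) dy dx = 2.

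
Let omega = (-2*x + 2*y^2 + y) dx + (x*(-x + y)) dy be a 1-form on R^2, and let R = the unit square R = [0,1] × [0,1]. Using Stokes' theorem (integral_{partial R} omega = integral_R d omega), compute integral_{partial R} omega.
integral_(partial R) omega = -7/2

Stokes: integral_partial_R omega = integral_R d omega with d omega = (∂Q/∂x - ∂P/∂y) dx ∧ dy.
  ∂Q/∂x = -2*x + y
  ∂P/∂y = 4*y + 1
  integrand = ∂Q/∂x - ∂P/∂y = -2*x - 3*y - 1.
Integrating over R: integral_0^1 integral_0^1 (-2*x - 3*y - 1) dx dy = -7/2.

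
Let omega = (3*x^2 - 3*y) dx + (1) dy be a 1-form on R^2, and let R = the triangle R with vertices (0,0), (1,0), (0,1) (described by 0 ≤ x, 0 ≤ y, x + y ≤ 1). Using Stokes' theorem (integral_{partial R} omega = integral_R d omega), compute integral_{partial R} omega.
integral_(partial R) omega = 3/2

Stokes: integral_partial_R omega = integral_R d omega with d omega = (∂Q/∂x - ∂P/∂y) dx ∧ dy.
  ∂Q/∂x = 0
  ∂P/∂y = -3
  integrand = ∂Q/∂x - ∂P/∂y = 3.
Integrating over R: integral_0^1 integral_0^{1-x} (3) dy dx = 3/2.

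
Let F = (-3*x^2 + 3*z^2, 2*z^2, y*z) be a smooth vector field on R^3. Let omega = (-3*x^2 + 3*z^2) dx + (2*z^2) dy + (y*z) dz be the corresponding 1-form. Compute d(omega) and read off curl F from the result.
d(omega) = (-3*z) dy ∧ dz + (6*z) dz ∧ dx + (0) dx ∧ dy; curl F = (-3*z, 6*z, 0)

d omega = sum_{i<j} (∂f_j/∂x_i - ∂f_i/∂x_j) dx_i ∧ dx_j. Under the identification (dy ∧ dz, dz ∧ dx, dx ∧ dy) ↔ (e_x, e_y, e_z), the coefficients are exactly the components of curl F. Compute:
  ∂R/∂y - ∂Q/∂z = (z) - (4*z) = -3*z
  ∂P/∂z - ∂R/∂x = (6*z) - (0) = 6*z
  ∂Q/∂x - ∂P/∂y = (0) - (0) = 0.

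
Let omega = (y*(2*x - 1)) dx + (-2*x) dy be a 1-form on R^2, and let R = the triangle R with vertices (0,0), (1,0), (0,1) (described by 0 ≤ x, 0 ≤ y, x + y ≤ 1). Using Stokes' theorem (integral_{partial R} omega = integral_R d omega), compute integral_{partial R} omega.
integral_(partial R) omega = -5/6

Stokes: integral_partial_R omega = integral_R d omega with d omega = (∂Q/∂x - ∂P/∂y) dx ∧ dy.
  ∂Q/∂x = -2
  ∂P/∂y = 2*x - 1
  integrand = ∂Q/∂x - ∂P/∂y = -2*x - 1.
Integrating over R: integral_0^1 integral_0^{1-x} (-2*x - 1) dy dx = -5/6.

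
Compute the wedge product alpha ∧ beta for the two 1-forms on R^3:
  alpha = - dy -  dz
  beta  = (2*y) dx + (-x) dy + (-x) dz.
alpha ∧ beta = (2*y) dx ∧ dy + (2*y) dx ∧ dz

Distribute the wedge, using dx_i ∧ dx_j = -dx_j ∧ dx_i and dx_i ∧ dx_i = 0. For each pair (i, j) with i < j, the coefficient of dx_i ∧ dx_j in alpha ∧ beta is (alpha_i * beta_j - alpha_j * beta_i). Collecting: alpha ∧ beta = (2*y) dx ∧ dy + (2*y) dx ∧ dz.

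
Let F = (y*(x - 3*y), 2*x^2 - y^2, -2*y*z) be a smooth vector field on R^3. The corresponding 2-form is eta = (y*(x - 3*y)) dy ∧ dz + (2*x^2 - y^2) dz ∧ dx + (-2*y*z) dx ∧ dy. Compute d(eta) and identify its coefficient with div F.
d(eta) = (-3*y) dx ∧ dy ∧ dz; div F = -3*y

For a 2-form in R^3 of the form above, applying d gives a 3-form with coefficient ∂P/∂x + ∂Q/∂y + ∂R/∂z:
  ∂P/∂x = y
  ∂Q/∂y = -2*y
  ∂R/∂z = -2*y
Sum = -3*y, which is exactly div F.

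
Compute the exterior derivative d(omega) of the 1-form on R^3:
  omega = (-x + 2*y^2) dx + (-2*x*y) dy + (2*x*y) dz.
d(omega) = (-6*y) dx ∧ dy + (2*y) dx ∧ dz + (2*x) dy ∧ dz

For a 1-form omega = sum_i f_i dx_i, the exterior derivative is
  d(omega) = sum_{i < j} (∂f_j/∂x_i - ∂f_i/∂x_j) dx_i ∧ dx_j.
  coefficient of dx ∧ dy: ∂f_2/∂x - ∂f_1/∂y = ∂(-2*x*y)/∂x - ∂(-x + 2*y^2)/∂y = -6*y
  coefficient of dx ∧ dz: ∂f_3/∂x - ∂f_1/∂z = ∂(2*x*y)/∂x - ∂(-x + 2*y^2)/∂z = 2*y
  coefficient of dy ∧ dz: ∂f_3/∂y - ∂f_2/∂z = ∂(2*x*y)/∂y - ∂(-2*x*y)/∂z = 2*x
Assembling: d(omega) = (-6*y) dx ∧ dy + (2*y) dx ∧ dz + (2*x) dy ∧ dz.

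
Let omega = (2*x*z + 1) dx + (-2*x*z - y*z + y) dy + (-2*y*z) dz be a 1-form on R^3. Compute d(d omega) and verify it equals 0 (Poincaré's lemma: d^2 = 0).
d(d omega) = 0

Step 1: d omega = sum_{i<j} (∂f_j/∂x_i - ∂f_i/∂x_j) dx_i ∧ dx_j:
  coeff of dx ∧ dy: -2*z
  coeff of dx ∧ dz: -2*x
  coeff of dy ∧ dz: 2*x + y - 2*z
Step 2: Apply d again to each 2-form coefficient. The only possible 3-form in R^3 is dx ∧ dy ∧ dz, with coefficient
  ∂(coeff of dy∧dz)/∂x - ∂(coeff of dx∧dz)/∂y + ∂(coeff of dx∧dy)/∂z
  = ∂/∂x (2*x + y - 2*z) - ∂/∂y (-2*x) + ∂/∂z (-2*z).
Each of these terms simplifies to sums of mixed partials that cancel in pairs. The result is 0 (by equality of mixed partials for smooth functions — Schwarz / Clairaut).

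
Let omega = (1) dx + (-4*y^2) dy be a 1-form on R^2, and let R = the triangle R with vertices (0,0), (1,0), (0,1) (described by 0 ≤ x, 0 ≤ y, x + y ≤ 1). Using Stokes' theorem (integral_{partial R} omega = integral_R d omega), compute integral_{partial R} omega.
integral_(partial R) omega = 0

Stokes: integral_partial_R omega = integral_R d omega with d omega = (∂Q/∂x - ∂P/∂y) dx ∧ dy.
  ∂Q/∂x = 0
  ∂P/∂y = 0
  integrand = ∂Q/∂x - ∂P/∂y = 0.
Integrating over R: integral_0^1 integral_0^{1-x} (0) dy dx = 0.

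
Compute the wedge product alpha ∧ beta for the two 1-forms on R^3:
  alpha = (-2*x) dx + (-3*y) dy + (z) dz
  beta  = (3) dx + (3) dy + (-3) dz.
alpha ∧ beta = (-6*x + 9*y) dx ∧ dy + (6*x - 3*z) dx ∧ dz + (9*y - 3*z) dy ∧ dz

Distribute the wedge, using dx_i ∧ dx_j = -dx_j ∧ dx_i and dx_i ∧ dx_i = 0. For each pair (i, j) with i < j, the coefficient of dx_i ∧ dx_j in alpha ∧ beta is (alpha_i * beta_j - alpha_j * beta_i). Collecting: alpha ∧ beta = (-6*x + 9*y) dx ∧ dy + (6*x - 3*z) dx ∧ dz + (9*y - 3*z) dy ∧ dz.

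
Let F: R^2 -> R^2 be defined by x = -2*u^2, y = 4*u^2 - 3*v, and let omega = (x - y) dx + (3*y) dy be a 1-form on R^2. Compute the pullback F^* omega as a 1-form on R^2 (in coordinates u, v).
F^* omega = (120*u^3 - 84*u*v) du + (-36*u^2 + 27*v) dv

Using F^*(f dg) = (f ∘ F) d(g ∘ F), substitute each coordinate x_i by F_i(u, v) in f_i, and replace dx_i by d F_i = (∂F_i/∂u) du + (∂F_i/∂v) dv.
  For the x component: f_1(F) = -6*u^2 + 3*v; d F_1 = (-4*u) du + (0) dv
  For the y component: f_2(F) = 12*u^2 - 9*v; d F_2 = (8*u) du + (-3) dv
Combining and collecting du, dv coefficients:
  coeff of du: 120*u^3 - 84*u*v
  coeff of dv: -36*u^2 + 27*v
F^* omega = (120*u^3 - 84*u*v) du + (-36*u^2 + 27*v) dv.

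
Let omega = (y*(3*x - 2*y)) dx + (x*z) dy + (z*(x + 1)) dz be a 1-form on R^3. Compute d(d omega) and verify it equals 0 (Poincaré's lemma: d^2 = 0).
d(d omega) = 0

Step 1: d omega = sum_{i<j} (∂f_j/∂x_i - ∂f_i/∂x_j) dx_i ∧ dx_j:
  coeff of dx ∧ dy: -3*x + 4*y + z
  coeff of dx ∧ dz: z
  coeff of dy ∧ dz: -x
Step 2: Apply d again to each 2-form coefficient. The only possible 3-form in R^3 is dx ∧ dy ∧ dz, with coefficient
  ∂(coeff of dy∧dz)/∂x - ∂(coeff of dx∧dz)/∂y + ∂(coeff of dx∧dy)/∂z
  = ∂/∂x (-x) - ∂/∂y (z) + ∂/∂z (-3*x + 4*y + z).
Each of these terms simplifies to sums of mixed partials that cancel in pairs. The result is 0 (by equality of mixed partials for smooth functions — Schwarz / Clairaut).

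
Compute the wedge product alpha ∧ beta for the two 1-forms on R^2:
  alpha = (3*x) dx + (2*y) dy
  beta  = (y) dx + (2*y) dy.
alpha ∧ beta = (2*y*(3*x - y)) dx ∧ dy

Distribute the wedge, using dx_i ∧ dx_j = -dx_j ∧ dx_i and dx_i ∧ dx_i = 0. For each pair (i, j) with i < j, the coefficient of dx_i ∧ dx_j in alpha ∧ beta is (alpha_i * beta_j - alpha_j * beta_i). Collecting: alpha ∧ beta = (2*y*(3*x - y)) dx ∧ dy.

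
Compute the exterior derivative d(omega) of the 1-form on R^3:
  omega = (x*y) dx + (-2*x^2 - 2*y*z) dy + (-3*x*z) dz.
d(omega) = (-5*x) dx ∧ dy + (-3*z) dx ∧ dz + (2*y) dy ∧ dz

For a 1-form omega = sum_i f_i dx_i, the exterior derivative is
  d(omega) = sum_{i < j} (∂f_j/∂x_i - ∂f_i/∂x_j) dx_i ∧ dx_j.
  coefficient of dx ∧ dy: ∂f_2/∂x - ∂f_1/∂y = ∂(-2*x^2 - 2*y*z)/∂x - ∂(x*y)/∂y = -5*x
  coefficient of dx ∧ dz: ∂f_3/∂x - ∂f_1/∂z = ∂(-3*x*z)/∂x - ∂(x*y)/∂z = -3*z
  coefficient of dy ∧ dz: ∂f_3/∂y - ∂f_2/∂z = ∂(-3*x*z)/∂y - ∂(-2*x^2 - 2*y*z)/∂z = 2*y
Assembling: d(omega) = (-5*x) dx ∧ dy + (-3*z) dx ∧ dz + (2*y) dy ∧ dz.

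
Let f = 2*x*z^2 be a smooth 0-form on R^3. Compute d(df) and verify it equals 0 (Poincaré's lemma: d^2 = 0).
d(df) = 0

Step 1: df = sum_i (∂f/∂x_i) dx_i = (2*z^2) dx + (0) dy + (4*x*z) dz.
Step 2: Apply d again. Using the 1-form formula, the coefficient of dx ∧ dy in d(df) is ∂^2 f/∂x ∂y - ∂^2 f/∂y ∂x = (0) - (0) = 0 (equality of mixed partials for smooth f).
Similarly for dx ∧ dz and dy ∧ dz — all coefficients vanish. So d(df) = 0.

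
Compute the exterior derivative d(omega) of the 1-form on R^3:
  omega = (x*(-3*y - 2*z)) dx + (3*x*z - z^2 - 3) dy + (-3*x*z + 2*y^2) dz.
d(omega) = (3*x + 3*z) dx ∧ dy + (2*x - 3*z) dx ∧ dz + (-3*x + 4*y + 2*z) dy ∧ dz

For a 1-form omega = sum_i f_i dx_i, the exterior derivative is
  d(omega) = sum_{i < j} (∂f_j/∂x_i - ∂f_i/∂x_j) dx_i ∧ dx_j.
  coefficient of dx ∧ dy: ∂f_2/∂x - ∂f_1/∂y = ∂(3*x*z - z^2 - 3)/∂x - ∂(x*(-3*y - 2*z))/∂y = 3*x + 3*z
  coefficient of dx ∧ dz: ∂f_3/∂x - ∂f_1/∂z = ∂(-3*x*z + 2*y^2)/∂x - ∂(x*(-3*y - 2*z))/∂z = 2*x - 3*z
  coefficient of dy ∧ dz: ∂f_3/∂y - ∂f_2/∂z = ∂(-3*x*z + 2*y^2)/∂y - ∂(3*x*z - z^2 - 3)/∂z = -3*x + 4*y + 2*z
Assembling: d(omega) = (3*x + 3*z) dx ∧ dy + (2*x - 3*z) dx ∧ dz + (-3*x + 4*y + 2*z) dy ∧ dz.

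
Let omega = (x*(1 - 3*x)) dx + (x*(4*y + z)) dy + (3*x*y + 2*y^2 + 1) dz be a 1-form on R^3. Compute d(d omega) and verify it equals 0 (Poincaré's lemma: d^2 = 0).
d(d omega) = 0

Step 1: d omega = sum_{i<j} (∂f_j/∂x_i - ∂f_i/∂x_j) dx_i ∧ dx_j:
  coeff of dx ∧ dy: 4*y + z
  coeff of dx ∧ dz: 3*y
  coeff of dy ∧ dz: 2*x + 4*y
Step 2: Apply d again to each 2-form coefficient. The only possible 3-form in R^3 is dx ∧ dy ∧ dz, with coefficient
  ∂(coeff of dy∧dz)/∂x - ∂(coeff of dx∧dz)/∂y + ∂(coeff of dx∧dy)/∂z
  = ∂/∂x (2*x + 4*y) - ∂/∂y (3*y) + ∂/∂z (4*y + z).
Each of these terms simplifies to sums of mixed partials that cancel in pairs. The result is 0 (by equality of mixed partials for smooth functions — Schwarz / Clairaut).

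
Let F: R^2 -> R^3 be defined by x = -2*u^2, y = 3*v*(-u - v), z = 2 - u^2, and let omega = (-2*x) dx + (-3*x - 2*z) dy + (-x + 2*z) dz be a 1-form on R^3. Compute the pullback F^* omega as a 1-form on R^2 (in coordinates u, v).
F^* omega = (-16*u^3 - 24*u^2*v - 8*u + 12*v) du + (-24*u^3 - 48*u^2*v + 12*u + 24*v) dv

Using F^*(f dg) = (f ∘ F) d(g ∘ F), substitute each coordinate x_i by F_i(u, v) in f_i, and replace dx_i by d F_i = (∂F_i/∂u) du + (∂F_i/∂v) dv.
  For the x component: f_1(F) = 4*u^2; d F_1 = (-4*u) du + (0) dv
  For the y component: f_2(F) = 8*u^2 - 4; d F_2 = (-3*v) du + (-3*u - 6*v) dv
  For the z component: f_3(F) = 4; d F_3 = (-2*u) du + (0) dv
Combining and collecting du, dv coefficients:
  coeff of du: -16*u^3 - 24*u^2*v - 8*u + 12*v
  coeff of dv: -24*u^3 - 48*u^2*v + 12*u + 24*v
F^* omega = (-16*u^3 - 24*u^2*v - 8*u + 12*v) du + (-24*u^3 - 48*u^2*v + 12*u + 24*v) dv.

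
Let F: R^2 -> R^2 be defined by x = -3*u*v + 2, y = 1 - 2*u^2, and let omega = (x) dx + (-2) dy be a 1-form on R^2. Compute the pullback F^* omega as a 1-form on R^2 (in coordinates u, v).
F^* omega = (9*u*v^2 + 8*u - 6*v) du + (3*u*(3*u*v - 2)) dv

Using F^*(f dg) = (f ∘ F) d(g ∘ F), substitute each coordinate x_i by F_i(u, v) in f_i, and replace dx_i by d F_i = (∂F_i/∂u) du + (∂F_i/∂v) dv.
  For the x component: f_1(F) = -3*u*v + 2; d F_1 = (-3*v) du + (-3*u) dv
  For the y component: f_2(F) = -2; d F_2 = (-4*u) du + (0) dv
Combining and collecting du, dv coefficients:
  coeff of du: 9*u*v^2 + 8*u - 6*v
  coeff of dv: 3*u*(3*u*v - 2)
F^* omega = (9*u*v^2 + 8*u - 6*v) du + (3*u*(3*u*v - 2)) dv.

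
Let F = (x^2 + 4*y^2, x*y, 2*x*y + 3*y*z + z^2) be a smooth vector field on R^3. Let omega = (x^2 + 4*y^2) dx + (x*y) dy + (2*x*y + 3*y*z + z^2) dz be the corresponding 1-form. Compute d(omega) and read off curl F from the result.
d(omega) = (2*x + 3*z) dy ∧ dz + (-2*y) dz ∧ dx + (-7*y) dx ∧ dy; curl F = (2*x + 3*z, -2*y, -7*y)

d omega = sum_{i<j} (∂f_j/∂x_i - ∂f_i/∂x_j) dx_i ∧ dx_j. Under the identification (dy ∧ dz, dz ∧ dx, dx ∧ dy) ↔ (e_x, e_y, e_z), the coefficients are exactly the components of curl F. Compute:
  ∂R/∂y - ∂Q/∂z = (2*x + 3*z) - (0) = 2*x + 3*z
  ∂P/∂z - ∂R/∂x = (0) - (2*y) = -2*y
  ∂Q/∂x - ∂P/∂y = (y) - (8*y) = -7*y.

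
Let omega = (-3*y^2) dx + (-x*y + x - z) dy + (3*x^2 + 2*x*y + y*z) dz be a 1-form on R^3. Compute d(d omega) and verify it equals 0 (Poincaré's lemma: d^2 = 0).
d(d omega) = 0

Step 1: d omega = sum_{i<j} (∂f_j/∂x_i - ∂f_i/∂x_j) dx_i ∧ dx_j:
  coeff of dx ∧ dy: 5*y + 1
  coeff of dx ∧ dz: 6*x + 2*y
  coeff of dy ∧ dz: 2*x + z + 1
Step 2: Apply d again to each 2-form coefficient. The only possible 3-form in R^3 is dx ∧ dy ∧ dz, with coefficient
  ∂(coeff of dy∧dz)/∂x - ∂(coeff of dx∧dz)/∂y + ∂(coeff of dx∧dy)/∂z
  = ∂/∂x (2*x + z + 1) - ∂/∂y (6*x + 2*y) + ∂/∂z (5*y + 1).
Each of these terms simplifies to sums of mixed partials that cancel in pairs. The result is 0 (by equality of mixed partials for smooth functions — Schwarz / Clairaut).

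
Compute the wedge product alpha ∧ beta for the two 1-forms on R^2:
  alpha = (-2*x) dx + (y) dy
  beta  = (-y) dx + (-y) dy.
alpha ∧ beta = (y*(2*x + y)) dx ∧ dy

Distribute the wedge, using dx_i ∧ dx_j = -dx_j ∧ dx_i and dx_i ∧ dx_i = 0. For each pair (i, j) with i < j, the coefficient of dx_i ∧ dx_j in alpha ∧ beta is (alpha_i * beta_j - alpha_j * beta_i). Collecting: alpha ∧ beta = (y*(2*x + y)) dx ∧ dy.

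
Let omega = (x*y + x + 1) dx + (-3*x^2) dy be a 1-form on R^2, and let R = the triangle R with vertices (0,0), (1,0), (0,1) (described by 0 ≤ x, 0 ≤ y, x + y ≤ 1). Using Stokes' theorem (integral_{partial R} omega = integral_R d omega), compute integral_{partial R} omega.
integral_(partial R) omega = -7/6

Stokes: integral_partial_R omega = integral_R d omega with d omega = (∂Q/∂x - ∂P/∂y) dx ∧ dy.
  ∂Q/∂x = -6*x
  ∂P/∂y = x
  integrand = ∂Q/∂x - ∂P/∂y = -7*x.
Integrating over R: integral_0^1 integral_0^{1-x} (-7*x) dy dx = -7/6.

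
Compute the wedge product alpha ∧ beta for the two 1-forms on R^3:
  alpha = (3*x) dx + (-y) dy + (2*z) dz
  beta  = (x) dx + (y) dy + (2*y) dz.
alpha ∧ beta = (4*x*y) dx ∧ dy + (2*x*(3*y - z)) dx ∧ dz + (-2*y*(y + z)) dy ∧ dz

Distribute the wedge, using dx_i ∧ dx_j = -dx_j ∧ dx_i and dx_i ∧ dx_i = 0. For each pair (i, j) with i < j, the coefficient of dx_i ∧ dx_j in alpha ∧ beta is (alpha_i * beta_j - alpha_j * beta_i). Collecting: alpha ∧ beta = (4*x*y) dx ∧ dy + (2*x*(3*y - z)) dx ∧ dz + (-2*y*(y + z)) dy ∧ dz.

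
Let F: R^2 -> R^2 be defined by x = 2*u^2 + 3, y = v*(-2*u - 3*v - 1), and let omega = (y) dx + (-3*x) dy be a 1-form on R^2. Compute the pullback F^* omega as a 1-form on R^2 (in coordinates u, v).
F^* omega = (2*v*(2*u^2 - 6*u*v - 2*u + 9)) du + (12*u^3 + 36*u^2*v + 6*u^2 + 18*u + 54*v + 9) dv

Using F^*(f dg) = (f ∘ F) d(g ∘ F), substitute each coordinate x_i by F_i(u, v) in f_i, and replace dx_i by d F_i = (∂F_i/∂u) du + (∂F_i/∂v) dv.
  For the x component: f_1(F) = v*(-2*u - 3*v - 1); d F_1 = (4*u) du + (0) dv
  For the y component: f_2(F) = -6*u^2 - 9; d F_2 = (-2*v) du + (-2*u - 6*v - 1) dv
Combining and collecting du, dv coefficients:
  coeff of du: 2*v*(2*u^2 - 6*u*v - 2*u + 9)
  coeff of dv: 12*u^3 + 36*u^2*v + 6*u^2 + 18*u + 54*v + 9
F^* omega = (2*v*(2*u^2 - 6*u*v - 2*u + 9)) du + (12*u^3 + 36*u^2*v + 6*u^2 + 18*u + 54*v + 9) dv.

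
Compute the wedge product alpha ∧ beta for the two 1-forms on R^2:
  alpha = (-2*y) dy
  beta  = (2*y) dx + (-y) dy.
alpha ∧ beta = (4*y^2) dx ∧ dy

Distribute the wedge, using dx_i ∧ dx_j = -dx_j ∧ dx_i and dx_i ∧ dx_i = 0. For each pair (i, j) with i < j, the coefficient of dx_i ∧ dx_j in alpha ∧ beta is (alpha_i * beta_j - alpha_j * beta_i). Collecting: alpha ∧ beta = (4*y^2) dx ∧ dy.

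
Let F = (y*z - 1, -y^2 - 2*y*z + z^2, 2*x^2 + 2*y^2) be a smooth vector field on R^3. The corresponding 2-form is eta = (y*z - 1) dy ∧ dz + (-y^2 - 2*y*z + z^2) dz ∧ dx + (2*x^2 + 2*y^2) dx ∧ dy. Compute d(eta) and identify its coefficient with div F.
d(eta) = (-2*y - 2*z) dx ∧ dy ∧ dz; div F = -2*y - 2*z

For a 2-form in R^3 of the form above, applying d gives a 3-form with coefficient ∂P/∂x + ∂Q/∂y + ∂R/∂z:
  ∂P/∂x = 0
  ∂Q/∂y = -2*y - 2*z
  ∂R/∂z = 0
Sum = -2*y - 2*z, which is exactly div F.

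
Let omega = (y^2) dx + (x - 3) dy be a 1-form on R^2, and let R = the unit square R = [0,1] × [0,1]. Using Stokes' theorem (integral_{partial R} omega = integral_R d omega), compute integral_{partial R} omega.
integral_(partial R) omega = 0

Stokes: integral_partial_R omega = integral_R d omega with d omega = (∂Q/∂x - ∂P/∂y) dx ∧ dy.
  ∂Q/∂x = 1
  ∂P/∂y = 2*y
  integrand = ∂Q/∂x - ∂P/∂y = 1 - 2*y.
Integrating over R: integral_0^1 integral_0^1 (1 - 2*y) dx dy = 0.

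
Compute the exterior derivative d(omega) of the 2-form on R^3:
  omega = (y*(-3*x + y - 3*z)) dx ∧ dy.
d(omega) = (-3*y) dx ∧ dy ∧ dz

For a 2-form omega = sum_{i<j} g_{ij} dx_i ∧ dx_j, the exterior derivative is
  d(omega) = sum_{i<j} d(g_{ij}) ∧ dx_i ∧ dx_j = sum_{i<j, k} (∂g_{ij}/∂x_k) dx_k ∧ dx_i ∧ dx_j.
Expand each term, using dx_k ∧ dx_i ∧ dx_j = sgn(permutation) dx_{(a)} ∧ dx_{(b)} ∧ dx_{(c)} with (a < b < c) sorted:
  d(y*(-3*x + y - 3*z)) includes (∂/∂z)(y*(-3*x + y - 3*z)) dz = (-3*y) dz, which multiplied by dx ∧ dy gives (-3*y) dx ∧ dy ∧ dz
Collecting like 3-forms: d(omega) = (-3*y) dx ∧ dy ∧ dz.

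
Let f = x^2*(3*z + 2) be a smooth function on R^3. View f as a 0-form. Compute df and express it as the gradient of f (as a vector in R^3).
df = (2*x*(3*z + 2)) dx + (0) dy + (3*x^2) dz; grad f = (2*x*(3*z + 2), 0, 3*x^2)

For a 0-form f, d f = (∂f/∂x) dx + (∂f/∂y) dy + (∂f/∂z) dz. The components of the vector representation are exactly the entries of grad f in Cartesian coordinates:
  ∂f/∂x = 2*x*(3*z + 2)
  ∂f/∂y = 0
  ∂f/∂z = 3*x^2.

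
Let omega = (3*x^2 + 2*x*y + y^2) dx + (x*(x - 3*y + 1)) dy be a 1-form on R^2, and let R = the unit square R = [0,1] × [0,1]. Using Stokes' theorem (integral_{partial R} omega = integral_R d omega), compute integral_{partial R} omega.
integral_(partial R) omega = -3/2

Stokes: integral_partial_R omega = integral_R d omega with d omega = (∂Q/∂x - ∂P/∂y) dx ∧ dy.
  ∂Q/∂x = 2*x - 3*y + 1
  ∂P/∂y = 2*x + 2*y
  integrand = ∂Q/∂x - ∂P/∂y = 1 - 5*y.
Integrating over R: integral_0^1 integral_0^1 (1 - 5*y) dx dy = -3/2.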